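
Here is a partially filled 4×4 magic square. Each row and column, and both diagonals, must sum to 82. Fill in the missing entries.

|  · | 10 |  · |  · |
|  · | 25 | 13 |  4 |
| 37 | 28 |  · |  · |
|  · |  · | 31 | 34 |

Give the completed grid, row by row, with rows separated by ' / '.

7 10 22 43 / 40 25 13 4 / 37 28 16 1 / -2 19 31 34

Row 2 must total 82; the given cells sum to 42, so (2,1) = 40.
The remaining cell in column 2 is (4,2) = 82 − 63 = 19.
The remaining cell in row 4 is (4,1) = 82 − 84 = -2.
From column 1, 82 − (40 + 37 + (-2)) gives (1,1) = 7.
Main diagonal must total 82; the given cells sum to 66, so (3,3) = 16.
From anti-diagonal, 82 − (13 + 28 + (-2)) gives (1,4) = 43.
Row 1: 7 + 10 + 43 + ? = 82, so (1,3) = 22.
Row 3 needs 82; the known cells sum to 81, so (3,4) = 1.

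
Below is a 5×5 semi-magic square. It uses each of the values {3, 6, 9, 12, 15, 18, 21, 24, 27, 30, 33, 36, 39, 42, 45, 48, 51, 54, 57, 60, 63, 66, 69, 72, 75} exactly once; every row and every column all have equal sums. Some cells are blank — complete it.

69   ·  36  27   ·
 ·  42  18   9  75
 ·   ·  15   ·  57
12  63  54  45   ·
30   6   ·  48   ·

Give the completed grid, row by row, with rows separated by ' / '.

69 60 36 27 3 / 51 42 18 9 75 / 33 24 15 66 57 / 12 63 54 45 21 / 30 6 72 48 39

The 25 entries sum to 975, so each line sums to 975/5 = 195.
Using row 2: 42 + 18 + 9 + 75 + ? → (2,1) = 195 − 144 = 51.
Row 4: 12 + 63 + 54 + 45 + ? = 195, so (4,5) = 21.
Column 1 must total 195; the given cells sum to 162, so (3,1) = 33.
Column 3 needs 195; the known cells sum to 123, so (5,3) = 72.
From column 4, 195 − (27 + 9 + 45 + 48) gives (3,4) = 66.
Row 3 must total 195; the given cells sum to 171, so (3,2) = 24.
Row 5 must total 195; the given cells sum to 156, so (5,5) = 39.
Column 2 must total 195; the given cells sum to 135, so (1,2) = 60.
The remaining cell in column 5 is (1,5) = 195 − 192 = 3.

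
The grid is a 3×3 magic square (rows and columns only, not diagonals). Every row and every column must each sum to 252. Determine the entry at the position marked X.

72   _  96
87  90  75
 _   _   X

81

Row 1: 72 + 96 + ? = 252, so (1,2) = 84.
Using column 1: 72 + 87 + ? → (3,1) = 252 − 159 = 93.
Column 2 needs 252; the known cells sum to 174, so (3,2) = 78.
Using column 3: 96 + 75 + ? → (3,3) = 252 − 171 = 81.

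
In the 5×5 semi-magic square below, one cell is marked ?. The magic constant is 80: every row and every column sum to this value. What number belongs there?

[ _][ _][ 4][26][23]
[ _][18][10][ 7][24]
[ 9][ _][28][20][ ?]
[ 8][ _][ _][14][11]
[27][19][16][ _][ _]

17

Row 2 needs 80; the known cells sum to 59, so (2,1) = 21.
The remaining cell in column 1 is (1,1) = 80 − 65 = 15.
Column 3: 4 + 10 + 28 + 16 + ? = 80, so (4,3) = 22.
Using column 4: 26 + 7 + 20 + 14 + ? → (5,4) = 80 − 67 = 13.
Using row 1: 15 + 4 + 26 + 23 + ? → (1,2) = 80 − 68 = 12.
Row 4: 8 + 22 + 14 + 11 + ? = 80, so (4,2) = 25.
Using row 5: 27 + 19 + 16 + 13 + ? → (5,5) = 80 − 75 = 5.
Column 2: 12 + 18 + 25 + 19 + ? = 80, so (3,2) = 6.
Column 5 must total 80; the given cells sum to 63, so (3,5) = 17.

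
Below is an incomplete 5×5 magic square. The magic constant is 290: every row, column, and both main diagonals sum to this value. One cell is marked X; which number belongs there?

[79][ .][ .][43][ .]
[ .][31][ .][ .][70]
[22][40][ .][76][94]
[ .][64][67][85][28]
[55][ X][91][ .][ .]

Using row 3: 22 + 40 + 76 + 94 + ? → (3,3) = 290 − 232 = 58.
Row 4 needs 290; the known cells sum to 244, so (4,1) = 46.
From column 1, 290 − (79 + 22 + 46 + 55) gives (2,1) = 88.
Main diagonal needs 290; the known cells sum to 253, so (5,5) = 37.
From column 5, 290 − (70 + 94 + 28 + 37) gives (1,5) = 61.
Anti-diagonal needs 290; the known cells sum to 238, so (2,4) = 52.
Row 2 needs 290; the known cells sum to 241, so (2,3) = 49.
Column 3 must total 290; the given cells sum to 265, so (1,3) = 25.
Column 4 must total 290; the given cells sum to 256, so (5,4) = 34.
Using row 1: 79 + 25 + 43 + 61 + ? → (1,2) = 290 − 208 = 82.
Row 5: 55 + 91 + 34 + 37 + ? = 290, so (5,2) = 73.

73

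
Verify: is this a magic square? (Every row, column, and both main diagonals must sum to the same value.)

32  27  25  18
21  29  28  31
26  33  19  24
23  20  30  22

Row 1: 32 + 27 + 25 + 18 = 102.
Row 2: 21 + 29 + 28 + 31 = 109.
Row 3: 26 + 33 + 19 + 24 = 102.
Row 4: 23 + 20 + 30 + 22 = 95.
Column 1: 32 + 21 + 26 + 23 = 102.
Column 2: 27 + 29 + 33 + 20 = 109.
Column 3: 25 + 28 + 19 + 30 = 102.
Column 4: 18 + 31 + 24 + 22 = 95.
Main diagonal: 32 + 29 + 19 + 22 = 102.
Anti-diagonal: 18 + 28 + 33 + 23 = 102.

No — column 4 sums to 95 but column 1 sums to 102.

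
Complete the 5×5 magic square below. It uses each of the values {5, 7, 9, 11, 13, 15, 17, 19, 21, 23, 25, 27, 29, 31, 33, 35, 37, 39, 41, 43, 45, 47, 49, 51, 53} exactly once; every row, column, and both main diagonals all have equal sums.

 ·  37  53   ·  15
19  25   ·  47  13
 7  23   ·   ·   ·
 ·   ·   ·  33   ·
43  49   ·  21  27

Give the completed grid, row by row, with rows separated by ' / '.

31 37 53 9 15 / 19 25 41 47 13 / 7 23 29 35 51 / 45 11 17 33 39 / 43 49 5 21 27

The 25 entries sum to 725, so each line sums to 725/5 = 145.
Row 2 must total 145; the given cells sum to 104, so (2,3) = 41.
Using row 5: 43 + 49 + 21 + 27 + ? → (5,3) = 145 − 140 = 5.
The remaining cell in column 2 is (4,2) = 145 − 134 = 11.
From anti-diagonal, 145 − (15 + 47 + 11 + 43) gives (3,3) = 29.
Column 3 needs 145; the known cells sum to 128, so (4,3) = 17.
The remaining cell in main diagonal is (1,1) = 145 − 114 = 31.
From row 1, 145 − (31 + 37 + 53 + 15) gives (1,4) = 9.
Column 1 needs 145; the known cells sum to 100, so (4,1) = 45.
The remaining cell in column 4 is (3,4) = 145 − 110 = 35.
Using row 3: 7 + 23 + 29 + 35 + ? → (3,5) = 145 − 94 = 51.
Row 4 must total 145; the given cells sum to 106, so (4,5) = 39.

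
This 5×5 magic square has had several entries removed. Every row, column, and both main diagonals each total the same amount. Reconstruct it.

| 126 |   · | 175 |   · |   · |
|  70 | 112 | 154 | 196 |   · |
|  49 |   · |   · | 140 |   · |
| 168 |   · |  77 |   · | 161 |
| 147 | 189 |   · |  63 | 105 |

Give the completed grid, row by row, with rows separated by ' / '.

126 133 175 42 84 / 70 112 154 196 28 / 49 91 98 140 182 / 168 35 77 119 161 / 147 189 56 63 105

Column 1 is already complete: 126 + 70 + 49 + 168 + 147 = 560, so that is the magic constant.
Using row 2: 70 + 112 + 154 + 196 + ? → (2,5) = 560 − 532 = 28.
Using row 5: 147 + 189 + 63 + 105 + ? → (5,3) = 560 − 504 = 56.
Column 3: 175 + 154 + 77 + 56 + ? = 560, so (3,3) = 98.
Main diagonal: 126 + 112 + 98 + 105 + ? = 560, so (4,4) = 119.
Row 4 must total 560; the given cells sum to 525, so (4,2) = 35.
From column 4, 560 − (196 + 140 + 119 + 63) gives (1,4) = 42.
The remaining cell in anti-diagonal is (1,5) = 560 − 476 = 84.
Using row 1: 126 + 175 + 42 + 84 + ? → (1,2) = 560 − 427 = 133.
Column 2 needs 560; the known cells sum to 469, so (3,2) = 91.
The remaining cell in column 5 is (3,5) = 560 − 378 = 182.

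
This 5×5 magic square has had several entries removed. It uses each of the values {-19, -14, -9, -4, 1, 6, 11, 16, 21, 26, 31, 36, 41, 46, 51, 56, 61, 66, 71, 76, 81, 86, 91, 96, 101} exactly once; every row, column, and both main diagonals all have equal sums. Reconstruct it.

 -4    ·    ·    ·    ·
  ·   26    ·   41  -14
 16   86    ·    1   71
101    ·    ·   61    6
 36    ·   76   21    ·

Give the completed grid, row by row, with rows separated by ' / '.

-4 66 11 81 51 / 56 26 96 41 -14 / 16 86 31 1 71 / 101 46 -9 61 6 / 36 -19 76 21 91

The 25 entries sum to 1025, so each line sums to 1025/5 = 205.
Row 3: 16 + 86 + 1 + 71 + ? = 205, so (3,3) = 31.
From column 1, 205 − (-4 + 16 + 101 + 36) gives (2,1) = 56.
Column 4: 41 + 1 + 61 + 21 + ? = 205, so (1,4) = 81.
Main diagonal needs 205; the known cells sum to 114, so (5,5) = 91.
From row 2, 205 − (56 + 26 + 41 + (-14)) gives (2,3) = 96.
Using row 5: 36 + 76 + 21 + 91 + ? → (5,2) = 205 − 224 = -19.
Using column 5: -14 + 71 + 6 + 91 + ? → (1,5) = 205 − 154 = 51.
The remaining cell in anti-diagonal is (4,2) = 205 − 159 = 46.
Row 4: 101 + 46 + 61 + 6 + ? = 205, so (4,3) = -9.
Using column 2: 26 + 86 + 46 + (-19) + ? → (1,2) = 205 − 139 = 66.
Column 3 needs 205; the known cells sum to 194, so (1,3) = 11.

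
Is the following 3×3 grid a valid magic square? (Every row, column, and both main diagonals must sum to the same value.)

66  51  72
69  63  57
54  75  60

Yes

Row 1: 66 + 51 + 72 = 189.
Row 2: 69 + 63 + 57 = 189.
Row 3: 54 + 75 + 60 = 189.
Column 1: 66 + 69 + 54 = 189.
Column 2: 51 + 63 + 75 = 189.
Column 3: 72 + 57 + 60 = 189.
Main diagonal: 66 + 63 + 60 = 189.
Anti-diagonal: 72 + 63 + 54 = 189.
All lines sum to 189.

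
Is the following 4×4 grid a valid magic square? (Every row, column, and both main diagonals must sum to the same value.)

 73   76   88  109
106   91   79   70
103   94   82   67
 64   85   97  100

Row 1: 73 + 76 + 88 + 109 = 346.
Row 2: 106 + 91 + 79 + 70 = 346.
Row 3: 103 + 94 + 82 + 67 = 346.
Row 4: 64 + 85 + 97 + 100 = 346.
Column 1: 73 + 106 + 103 + 64 = 346.
Column 2: 76 + 91 + 94 + 85 = 346.
Column 3: 88 + 79 + 82 + 97 = 346.
Column 4: 109 + 70 + 67 + 100 = 346.
Main diagonal: 73 + 91 + 82 + 100 = 346.
Anti-diagonal: 109 + 79 + 94 + 64 = 346.
All lines sum to 346.

Yes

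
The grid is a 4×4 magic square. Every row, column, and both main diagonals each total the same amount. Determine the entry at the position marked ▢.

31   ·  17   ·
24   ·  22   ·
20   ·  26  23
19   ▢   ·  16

30

Column 1 is complete and sums to 94; that is the magic constant.
Row 3 must total 94; the given cells sum to 69, so (3,2) = 25.
Column 3 must total 94; the given cells sum to 65, so (4,3) = 29.
Main diagonal must total 94; the given cells sum to 73, so (2,2) = 21.
From anti-diagonal, 94 − (22 + 25 + 19) gives (1,4) = 28.
From row 1, 94 − (31 + 17 + 28) gives (1,2) = 18.
Row 2 must total 94; the given cells sum to 67, so (2,4) = 27.
Row 4 must total 94; the given cells sum to 64, so (4,2) = 30.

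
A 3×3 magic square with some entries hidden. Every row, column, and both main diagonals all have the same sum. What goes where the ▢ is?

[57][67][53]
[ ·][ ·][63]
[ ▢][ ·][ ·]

65

Row 1 is complete and sums to 177; that is the magic constant.
Using column 3: 53 + 63 + ? → (3,3) = 177 − 116 = 61.
Main diagonal must total 177; the given cells sum to 118, so (2,2) = 59.
Using anti-diagonal: 53 + 59 + ? → (3,1) = 177 − 112 = 65.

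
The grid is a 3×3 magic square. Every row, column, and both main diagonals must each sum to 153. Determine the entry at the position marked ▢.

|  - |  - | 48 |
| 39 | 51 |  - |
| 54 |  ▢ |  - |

57

From row 2, 153 − (39 + 51) gives (2,3) = 63.
Using column 1: 39 + 54 + ? → (1,1) = 153 − 93 = 60.
Using column 3: 48 + 63 + ? → (3,3) = 153 − 111 = 42.
Using row 1: 60 + 48 + ? → (1,2) = 153 − 108 = 45.
Using row 3: 54 + 42 + ? → (3,2) = 153 − 96 = 57.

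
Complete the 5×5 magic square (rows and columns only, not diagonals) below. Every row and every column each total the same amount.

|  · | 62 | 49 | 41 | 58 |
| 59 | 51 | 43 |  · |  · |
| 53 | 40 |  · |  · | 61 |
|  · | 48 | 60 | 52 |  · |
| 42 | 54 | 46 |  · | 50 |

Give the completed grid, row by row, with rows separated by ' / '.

Column 2 is already complete: 62 + 51 + 40 + 48 + 54 = 255, so that is the magic constant.
The remaining cell in row 1 is (1,1) = 255 − 210 = 45.
Row 5 needs 255; the known cells sum to 192, so (5,4) = 63.
The remaining cell in column 1 is (4,1) = 255 − 199 = 56.
From column 3, 255 − (49 + 43 + 60 + 46) gives (3,3) = 57.
Row 3 needs 255; the known cells sum to 211, so (3,4) = 44.
Row 4 needs 255; the known cells sum to 216, so (4,5) = 39.
Column 4: 41 + 44 + 52 + 63 + ? = 255, so (2,4) = 55.
Column 5 needs 255; the known cells sum to 208, so (2,5) = 47.

45 62 49 41 58 / 59 51 43 55 47 / 53 40 57 44 61 / 56 48 60 52 39 / 42 54 46 63 50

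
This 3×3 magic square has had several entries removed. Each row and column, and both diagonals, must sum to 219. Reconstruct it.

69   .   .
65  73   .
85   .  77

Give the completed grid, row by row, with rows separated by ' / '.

Row 2: 65 + 73 + ? = 219, so (2,3) = 81.
The remaining cell in row 3 is (3,2) = 219 − 162 = 57.
Column 2 must total 219; the given cells sum to 130, so (1,2) = 89.
Using column 3: 81 + 77 + ? → (1,3) = 219 − 158 = 61.

69 89 61 / 65 73 81 / 85 57 77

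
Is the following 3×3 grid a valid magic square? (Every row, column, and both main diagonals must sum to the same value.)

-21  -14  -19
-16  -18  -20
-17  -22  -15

Row 1: -21 + (-14) + (-19) = -54.
Row 2: -16 + (-18) + (-20) = -54.
Row 3: -17 + (-22) + (-15) = -54.
Column 1: -21 + (-16) + (-17) = -54.
Column 2: -14 + (-18) + (-22) = -54.
Column 3: -19 + (-20) + (-15) = -54.
Main diagonal: -21 + (-18) + (-15) = -54.
Anti-diagonal: -19 + (-18) + (-17) = -54.
All lines sum to -54.

Yes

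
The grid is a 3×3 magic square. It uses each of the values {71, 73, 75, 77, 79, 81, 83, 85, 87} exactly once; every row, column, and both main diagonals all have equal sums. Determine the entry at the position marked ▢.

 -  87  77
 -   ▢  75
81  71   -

The 9 entries sum to 711, so each line sums to 711/3 = 237.
From row 1, 237 − (87 + 77) gives (1,1) = 73.
The remaining cell in row 3 is (3,3) = 237 − 152 = 85.
From column 1, 237 − (73 + 81) gives (2,1) = 83.
The remaining cell in column 2 is (2,2) = 237 − 158 = 79.

79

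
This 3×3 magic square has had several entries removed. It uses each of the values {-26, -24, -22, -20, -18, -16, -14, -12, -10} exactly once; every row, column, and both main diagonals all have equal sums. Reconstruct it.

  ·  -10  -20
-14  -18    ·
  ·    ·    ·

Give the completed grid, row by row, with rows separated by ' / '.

The 9 entries sum to -162, so each line sums to -162/3 = -54.
Row 1 needs -54; the known cells sum to -30, so (1,1) = -24.
Row 2 needs -54; the known cells sum to -32, so (2,3) = -22.
Column 1 must total -54; the given cells sum to -38, so (3,1) = -16.
Using column 2: -10 + (-18) + ? → (3,2) = -54 − (-28) = -26.
Column 3 must total -54; the given cells sum to -42, so (3,3) = -12.

-24 -10 -20 / -14 -18 -22 / -16 -26 -12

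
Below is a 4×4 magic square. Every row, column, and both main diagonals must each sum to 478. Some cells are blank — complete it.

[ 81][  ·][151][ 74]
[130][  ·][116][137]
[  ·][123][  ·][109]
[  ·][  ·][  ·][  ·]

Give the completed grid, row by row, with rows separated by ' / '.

Using row 1: 81 + 151 + 74 + ? → (1,2) = 478 − 306 = 172.
From row 2, 478 − (130 + 116 + 137) gives (2,2) = 95.
From column 2, 478 − (172 + 95 + 123) gives (4,2) = 88.
Column 4: 74 + 137 + 109 + ? = 478, so (4,4) = 158.
From main diagonal, 478 − (81 + 95 + 158) gives (3,3) = 144.
The remaining cell in anti-diagonal is (4,1) = 478 − 313 = 165.
Row 3 needs 478; the known cells sum to 376, so (3,1) = 102.
Row 4: 165 + 88 + 158 + ? = 478, so (4,3) = 67.

81 172 151 74 / 130 95 116 137 / 102 123 144 109 / 165 88 67 158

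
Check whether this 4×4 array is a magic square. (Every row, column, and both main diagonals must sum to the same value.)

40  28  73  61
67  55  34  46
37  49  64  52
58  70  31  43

Yes

Row 1: 40 + 28 + 73 + 61 = 202.
Row 2: 67 + 55 + 34 + 46 = 202.
Row 3: 37 + 49 + 64 + 52 = 202.
Row 4: 58 + 70 + 31 + 43 = 202.
Column 1: 40 + 67 + 37 + 58 = 202.
Column 2: 28 + 55 + 49 + 70 = 202.
Column 3: 73 + 34 + 64 + 31 = 202.
Column 4: 61 + 46 + 52 + 43 = 202.
Main diagonal: 40 + 55 + 64 + 43 = 202.
Anti-diagonal: 61 + 34 + 49 + 58 = 202.
All lines sum to 202.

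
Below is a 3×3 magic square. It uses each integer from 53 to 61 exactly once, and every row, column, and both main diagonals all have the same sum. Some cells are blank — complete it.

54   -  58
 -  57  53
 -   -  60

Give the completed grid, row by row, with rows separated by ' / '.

54 59 58 / 61 57 53 / 56 55 60

The entries are 53 through 61, which sum to 513, so each line sums to 513/3 = 171.
Using row 1: 54 + 58 + ? → (1,2) = 171 − 112 = 59.
Row 2 needs 171; the known cells sum to 110, so (2,1) = 61.
Column 1: 54 + 61 + ? = 171, so (3,1) = 56.
Using column 2: 59 + 57 + ? → (3,2) = 171 − 116 = 55.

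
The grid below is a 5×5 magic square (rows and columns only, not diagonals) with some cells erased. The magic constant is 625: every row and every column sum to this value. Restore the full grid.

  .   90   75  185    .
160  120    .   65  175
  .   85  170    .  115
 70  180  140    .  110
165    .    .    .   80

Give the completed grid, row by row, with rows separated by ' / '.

Using row 2: 160 + 120 + 65 + 175 + ? → (2,3) = 625 − 520 = 105.
From row 4, 625 − (70 + 180 + 140 + 110) gives (4,4) = 125.
Using column 2: 90 + 120 + 85 + 180 + ? → (5,2) = 625 − 475 = 150.
From column 3, 625 − (75 + 105 + 170 + 140) gives (5,3) = 135.
From column 5, 625 − (175 + 115 + 110 + 80) gives (1,5) = 145.
Row 1 needs 625; the known cells sum to 495, so (1,1) = 130.
Using row 5: 165 + 150 + 135 + 80 + ? → (5,4) = 625 − 530 = 95.
From column 1, 625 − (130 + 160 + 70 + 165) gives (3,1) = 100.
Column 4: 185 + 65 + 125 + 95 + ? = 625, so (3,4) = 155.

130 90 75 185 145 / 160 120 105 65 175 / 100 85 170 155 115 / 70 180 140 125 110 / 165 150 135 95 80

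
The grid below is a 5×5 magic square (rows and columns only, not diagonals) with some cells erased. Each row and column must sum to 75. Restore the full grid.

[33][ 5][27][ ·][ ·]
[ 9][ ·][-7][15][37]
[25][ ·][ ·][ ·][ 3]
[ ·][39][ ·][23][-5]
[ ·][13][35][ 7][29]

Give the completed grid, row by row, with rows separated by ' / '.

Using row 2: 9 + (-7) + 15 + 37 + ? → (2,2) = 75 − 54 = 21.
Row 5: 13 + 35 + 7 + 29 + ? = 75, so (5,1) = -9.
Using column 1: 33 + 9 + 25 + (-9) + ? → (4,1) = 75 − 58 = 17.
Column 2 must total 75; the given cells sum to 78, so (3,2) = -3.
Column 5 must total 75; the given cells sum to 64, so (1,5) = 11.
Row 1 needs 75; the known cells sum to 76, so (1,4) = -1.
Row 4 must total 75; the given cells sum to 74, so (4,3) = 1.
From column 3, 75 − (27 + (-7) + 1 + 35) gives (3,3) = 19.
The remaining cell in column 4 is (3,4) = 75 − 44 = 31.

33 5 27 -1 11 / 9 21 -7 15 37 / 25 -3 19 31 3 / 17 39 1 23 -5 / -9 13 35 7 29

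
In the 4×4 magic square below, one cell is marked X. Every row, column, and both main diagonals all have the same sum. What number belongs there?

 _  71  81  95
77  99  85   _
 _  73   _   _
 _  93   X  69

Column 2 is complete and sums to 336; that is the magic constant.
Row 1 must total 336; the given cells sum to 247, so (1,1) = 89.
Row 2 needs 336; the known cells sum to 261, so (2,4) = 75.
The remaining cell in column 4 is (3,4) = 336 − 239 = 97.
Main diagonal must total 336; the given cells sum to 257, so (3,3) = 79.
The remaining cell in anti-diagonal is (4,1) = 336 − 253 = 83.
The remaining cell in row 3 is (3,1) = 336 − 249 = 87.
Row 4 must total 336; the given cells sum to 245, so (4,3) = 91.

91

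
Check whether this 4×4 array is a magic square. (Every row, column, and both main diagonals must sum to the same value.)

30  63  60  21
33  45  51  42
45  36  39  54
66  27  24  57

Row 1: 30 + 63 + 60 + 21 = 174.
Row 2: 33 + 45 + 51 + 42 = 171.
Row 3: 45 + 36 + 39 + 54 = 174.
Row 4: 66 + 27 + 24 + 57 = 174.
Column 1: 30 + 33 + 45 + 66 = 174.
Column 2: 63 + 45 + 36 + 27 = 171.
Column 3: 60 + 51 + 39 + 24 = 174.
Column 4: 21 + 42 + 54 + 57 = 174.
Main diagonal: 30 + 45 + 39 + 57 = 171.
Anti-diagonal: 21 + 51 + 36 + 66 = 174.

No — column 1 sums to 174 but row 2 sums to 171.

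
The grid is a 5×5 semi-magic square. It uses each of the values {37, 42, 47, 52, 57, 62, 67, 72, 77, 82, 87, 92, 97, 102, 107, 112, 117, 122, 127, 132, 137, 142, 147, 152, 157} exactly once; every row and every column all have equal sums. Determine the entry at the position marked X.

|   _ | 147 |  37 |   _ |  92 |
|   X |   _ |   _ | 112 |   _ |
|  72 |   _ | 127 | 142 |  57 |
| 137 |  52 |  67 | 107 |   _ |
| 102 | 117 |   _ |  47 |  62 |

The 25 entries sum to 2425, so each line sums to 2425/5 = 485.
From row 3, 485 − (72 + 127 + 142 + 57) gives (3,2) = 87.
Row 4 needs 485; the known cells sum to 363, so (4,5) = 122.
Using row 5: 102 + 117 + 47 + 62 + ? → (5,3) = 485 − 328 = 157.
Using column 2: 147 + 87 + 52 + 117 + ? → (2,2) = 485 − 403 = 82.
Column 3 must total 485; the given cells sum to 388, so (2,3) = 97.
Column 4 must total 485; the given cells sum to 408, so (1,4) = 77.
Column 5 needs 485; the known cells sum to 333, so (2,5) = 152.
Row 1: 147 + 37 + 77 + 92 + ? = 485, so (1,1) = 132.
Using row 2: 82 + 97 + 112 + 152 + ? → (2,1) = 485 − 443 = 42.

42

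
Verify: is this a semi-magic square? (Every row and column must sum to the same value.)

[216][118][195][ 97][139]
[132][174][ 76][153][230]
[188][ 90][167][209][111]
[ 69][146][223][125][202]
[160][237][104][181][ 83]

Yes

Row 1: 216 + 118 + 195 + 97 + 139 = 765.
Row 2: 132 + 174 + 76 + 153 + 230 = 765.
Row 3: 188 + 90 + 167 + 209 + 111 = 765.
Row 4: 69 + 146 + 223 + 125 + 202 = 765.
Row 5: 160 + 237 + 104 + 181 + 83 = 765.
Column 1: 216 + 132 + 188 + 69 + 160 = 765.
Column 2: 118 + 174 + 90 + 146 + 237 = 765.
Column 3: 195 + 76 + 167 + 223 + 104 = 765.
Column 4: 97 + 153 + 209 + 125 + 181 = 765.
Column 5: 139 + 230 + 111 + 202 + 83 = 765.
All lines sum to 765.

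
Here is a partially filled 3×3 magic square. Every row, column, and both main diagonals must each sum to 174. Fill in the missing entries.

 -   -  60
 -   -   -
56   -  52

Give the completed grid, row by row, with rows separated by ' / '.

64 50 60 / 54 58 62 / 56 66 52

Row 3 must total 174; the given cells sum to 108, so (3,2) = 66.
Using column 3: 60 + 52 + ? → (2,3) = 174 − 112 = 62.
From anti-diagonal, 174 − (60 + 56) gives (2,2) = 58.
Row 2 needs 174; the known cells sum to 120, so (2,1) = 54.
Column 1 needs 174; the known cells sum to 110, so (1,1) = 64.
From column 2, 174 − (58 + 66) gives (1,2) = 50.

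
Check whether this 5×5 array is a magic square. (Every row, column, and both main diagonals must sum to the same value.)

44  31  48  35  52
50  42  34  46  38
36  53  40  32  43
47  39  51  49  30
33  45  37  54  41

No — main diagonal sums to 216 but column 2 sums to 210.

Row 1: 44 + 31 + 48 + 35 + 52 = 210.
Row 2: 50 + 42 + 34 + 46 + 38 = 210.
Row 3: 36 + 53 + 40 + 32 + 43 = 204.
Row 4: 47 + 39 + 51 + 49 + 30 = 216.
Row 5: 33 + 45 + 37 + 54 + 41 = 210.
Column 1: 44 + 50 + 36 + 47 + 33 = 210.
Column 2: 31 + 42 + 53 + 39 + 45 = 210.
Column 3: 48 + 34 + 40 + 51 + 37 = 210.
Column 4: 35 + 46 + 32 + 49 + 54 = 216.
Column 5: 52 + 38 + 43 + 30 + 41 = 204.
Main diagonal: 44 + 42 + 40 + 49 + 41 = 216.
Anti-diagonal: 52 + 46 + 40 + 39 + 33 = 210.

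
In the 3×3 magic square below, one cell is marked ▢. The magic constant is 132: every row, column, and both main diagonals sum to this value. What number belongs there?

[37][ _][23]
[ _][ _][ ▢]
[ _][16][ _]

Row 1 needs 132; the known cells sum to 60, so (1,2) = 72.
The remaining cell in column 2 is (2,2) = 132 − 88 = 44.
Using main diagonal: 37 + 44 + ? → (3,3) = 132 − 81 = 51.
The remaining cell in anti-diagonal is (3,1) = 132 − 67 = 65.
Column 1: 37 + 65 + ? = 132, so (2,1) = 30.
Column 3 must total 132; the given cells sum to 74, so (2,3) = 58.

58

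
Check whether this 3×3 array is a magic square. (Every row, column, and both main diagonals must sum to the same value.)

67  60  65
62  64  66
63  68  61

Row 1: 67 + 60 + 65 = 192.
Row 2: 62 + 64 + 66 = 192.
Row 3: 63 + 68 + 61 = 192.
Column 1: 67 + 62 + 63 = 192.
Column 2: 60 + 64 + 68 = 192.
Column 3: 65 + 66 + 61 = 192.
Main diagonal: 67 + 64 + 61 = 192.
Anti-diagonal: 65 + 64 + 63 = 192.
All lines sum to 192.

Yes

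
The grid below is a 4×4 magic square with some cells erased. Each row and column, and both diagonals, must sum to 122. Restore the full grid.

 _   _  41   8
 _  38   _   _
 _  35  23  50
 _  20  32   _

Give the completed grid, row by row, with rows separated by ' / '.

44 29 41 8 / 11 38 26 47 / 14 35 23 50 / 53 20 32 17

Row 3: 35 + 23 + 50 + ? = 122, so (3,1) = 14.
Using column 2: 38 + 35 + 20 + ? → (1,2) = 122 − 93 = 29.
Using column 3: 41 + 23 + 32 + ? → (2,3) = 122 − 96 = 26.
From anti-diagonal, 122 − (8 + 26 + 35) gives (4,1) = 53.
Row 1 must total 122; the given cells sum to 78, so (1,1) = 44.
The remaining cell in row 4 is (4,4) = 122 − 105 = 17.
The remaining cell in column 1 is (2,1) = 122 − 111 = 11.
Column 4 needs 122; the known cells sum to 75, so (2,4) = 47.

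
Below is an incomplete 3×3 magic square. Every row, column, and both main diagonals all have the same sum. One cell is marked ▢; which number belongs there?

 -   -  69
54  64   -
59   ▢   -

84

Anti-diagonal is complete and sums to 192; that is the magic constant.
Row 2 needs 192; the known cells sum to 118, so (2,3) = 74.
From column 1, 192 − (54 + 59) gives (1,1) = 79.
Column 3 needs 192; the known cells sum to 143, so (3,3) = 49.
The remaining cell in row 1 is (1,2) = 192 − 148 = 44.
Row 3 must total 192; the given cells sum to 108, so (3,2) = 84.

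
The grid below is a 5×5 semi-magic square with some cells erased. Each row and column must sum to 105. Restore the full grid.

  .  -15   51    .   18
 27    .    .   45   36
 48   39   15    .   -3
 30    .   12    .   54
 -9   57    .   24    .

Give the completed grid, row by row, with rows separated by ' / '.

9 -15 51 42 18 / 27 3 -6 45 36 / 48 39 15 6 -3 / 30 21 12 -12 54 / -9 57 33 24 0

Row 3 needs 105; the known cells sum to 99, so (3,4) = 6.
Column 1 must total 105; the given cells sum to 96, so (1,1) = 9.
Column 5 must total 105; the given cells sum to 105, so (5,5) = 0.
Row 1: 9 + (-15) + 51 + 18 + ? = 105, so (1,4) = 42.
Row 5 needs 105; the known cells sum to 72, so (5,3) = 33.
Column 3 needs 105; the known cells sum to 111, so (2,3) = -6.
Column 4 must total 105; the given cells sum to 117, so (4,4) = -12.
Row 2: 27 + (-6) + 45 + 36 + ? = 105, so (2,2) = 3.
Row 4: 30 + 12 + (-12) + 54 + ? = 105, so (4,2) = 21.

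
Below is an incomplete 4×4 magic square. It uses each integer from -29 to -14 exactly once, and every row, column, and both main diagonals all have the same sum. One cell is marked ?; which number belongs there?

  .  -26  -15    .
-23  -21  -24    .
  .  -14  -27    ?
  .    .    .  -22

-17

The entries are -29 through -14, which sum to -344, so each line sums to -344/4 = -86.
Row 2: -23 + (-21) + (-24) + ? = -86, so (2,4) = -18.
Using column 2: -26 + (-21) + (-14) + ? → (4,2) = -86 − (-61) = -25.
Using column 3: -15 + (-24) + (-27) + ? → (4,3) = -86 − (-66) = -20.
Main diagonal needs -86; the known cells sum to -70, so (1,1) = -16.
Using row 1: -16 + (-26) + (-15) + ? → (1,4) = -86 − (-57) = -29.
From row 4, -86 − (-25 + (-20) + (-22)) gives (4,1) = -19.
The remaining cell in column 1 is (3,1) = -86 − (-58) = -28.
Column 4 needs -86; the known cells sum to -69, so (3,4) = -17.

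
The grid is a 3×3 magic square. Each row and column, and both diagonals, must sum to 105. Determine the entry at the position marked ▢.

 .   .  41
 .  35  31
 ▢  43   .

Row 2 needs 105; the known cells sum to 66, so (2,1) = 39.
Using column 2: 35 + 43 + ? → (1,2) = 105 − 78 = 27.
The remaining cell in column 3 is (3,3) = 105 − 72 = 33.
From main diagonal, 105 − (35 + 33) gives (1,1) = 37.
Using anti-diagonal: 41 + 35 + ? → (3,1) = 105 − 76 = 29.

29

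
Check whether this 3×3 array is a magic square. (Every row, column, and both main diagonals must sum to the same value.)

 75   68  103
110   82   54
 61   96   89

Yes

Row 1: 75 + 68 + 103 = 246.
Row 2: 110 + 82 + 54 = 246.
Row 3: 61 + 96 + 89 = 246.
Column 1: 75 + 110 + 61 = 246.
Column 2: 68 + 82 + 96 = 246.
Column 3: 103 + 54 + 89 = 246.
Main diagonal: 75 + 82 + 89 = 246.
Anti-diagonal: 103 + 82 + 61 = 246.
All lines sum to 246.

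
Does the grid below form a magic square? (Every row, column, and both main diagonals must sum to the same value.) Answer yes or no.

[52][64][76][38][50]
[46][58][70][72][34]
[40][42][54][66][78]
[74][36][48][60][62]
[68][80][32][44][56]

Yes

Row 1: 52 + 64 + 76 + 38 + 50 = 280.
Row 2: 46 + 58 + 70 + 72 + 34 = 280.
Row 3: 40 + 42 + 54 + 66 + 78 = 280.
Row 4: 74 + 36 + 48 + 60 + 62 = 280.
Row 5: 68 + 80 + 32 + 44 + 56 = 280.
Column 1: 52 + 46 + 40 + 74 + 68 = 280.
Column 2: 64 + 58 + 42 + 36 + 80 = 280.
Column 3: 76 + 70 + 54 + 48 + 32 = 280.
Column 4: 38 + 72 + 66 + 60 + 44 = 280.
Column 5: 50 + 34 + 78 + 62 + 56 = 280.
Main diagonal: 52 + 58 + 54 + 60 + 56 = 280.
Anti-diagonal: 50 + 72 + 54 + 36 + 68 = 280.
All lines sum to 280.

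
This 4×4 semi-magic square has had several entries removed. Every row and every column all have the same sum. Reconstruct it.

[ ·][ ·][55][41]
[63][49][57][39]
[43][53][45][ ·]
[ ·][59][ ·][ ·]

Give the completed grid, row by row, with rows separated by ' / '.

Row 2 is already complete: 63 + 49 + 57 + 39 = 208, so that is the magic constant.
Row 3 must total 208; the given cells sum to 141, so (3,4) = 67.
From column 2, 208 − (49 + 53 + 59) gives (1,2) = 47.
Column 3 needs 208; the known cells sum to 157, so (4,3) = 51.
The remaining cell in column 4 is (4,4) = 208 − 147 = 61.
Row 1 must total 208; the given cells sum to 143, so (1,1) = 65.
Row 4 must total 208; the given cells sum to 171, so (4,1) = 37.

65 47 55 41 / 63 49 57 39 / 43 53 45 67 / 37 59 51 61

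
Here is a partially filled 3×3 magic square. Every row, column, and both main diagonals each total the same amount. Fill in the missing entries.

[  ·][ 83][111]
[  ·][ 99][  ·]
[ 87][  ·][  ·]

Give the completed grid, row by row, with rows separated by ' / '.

Anti-diagonal is already complete: 111 + 99 + 87 = 297, so that is the magic constant.
Row 1: 83 + 111 + ? = 297, so (1,1) = 103.
Column 1: 103 + 87 + ? = 297, so (2,1) = 107.
From column 2, 297 − (83 + 99) gives (3,2) = 115.
From main diagonal, 297 − (103 + 99) gives (3,3) = 95.
Row 2 must total 297; the given cells sum to 206, so (2,3) = 91.

103 83 111 / 107 99 91 / 87 115 95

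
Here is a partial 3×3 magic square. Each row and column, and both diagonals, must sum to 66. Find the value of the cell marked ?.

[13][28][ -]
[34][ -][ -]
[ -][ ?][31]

16

The remaining cell in row 1 is (1,3) = 66 − 41 = 25.
From column 1, 66 − (13 + 34) gives (3,1) = 19.
Column 3 needs 66; the known cells sum to 56, so (2,3) = 10.
From main diagonal, 66 − (13 + 31) gives (2,2) = 22.
Using row 3: 19 + 31 + ? → (3,2) = 66 − 50 = 16.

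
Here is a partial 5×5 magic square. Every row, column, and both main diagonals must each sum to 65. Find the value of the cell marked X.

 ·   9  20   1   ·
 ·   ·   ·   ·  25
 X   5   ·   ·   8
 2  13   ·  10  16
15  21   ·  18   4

Row 4 must total 65; the given cells sum to 41, so (4,3) = 24.
Row 5 must total 65; the given cells sum to 58, so (5,3) = 7.
Column 2: 9 + 5 + 13 + 21 + ? = 65, so (2,2) = 17.
From column 5, 65 − (25 + 8 + 16 + 4) gives (1,5) = 12.
Row 1 must total 65; the given cells sum to 42, so (1,1) = 23.
Main diagonal: 23 + 17 + 10 + 4 + ? = 65, so (3,3) = 11.
From anti-diagonal, 65 − (12 + 11 + 13 + 15) gives (2,4) = 14.
Column 3 needs 65; the known cells sum to 62, so (2,3) = 3.
Using column 4: 1 + 14 + 10 + 18 + ? → (3,4) = 65 − 43 = 22.
The remaining cell in row 2 is (2,1) = 65 − 59 = 6.
Row 3 must total 65; the given cells sum to 46, so (3,1) = 19.

19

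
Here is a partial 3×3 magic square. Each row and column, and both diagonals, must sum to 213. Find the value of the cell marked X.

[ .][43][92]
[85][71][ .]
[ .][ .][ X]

Row 1 needs 213; the known cells sum to 135, so (1,1) = 78.
From row 2, 213 − (85 + 71) gives (2,3) = 57.
Column 1 needs 213; the known cells sum to 163, so (3,1) = 50.
Column 2 needs 213; the known cells sum to 114, so (3,2) = 99.
Column 3 must total 213; the given cells sum to 149, so (3,3) = 64.

64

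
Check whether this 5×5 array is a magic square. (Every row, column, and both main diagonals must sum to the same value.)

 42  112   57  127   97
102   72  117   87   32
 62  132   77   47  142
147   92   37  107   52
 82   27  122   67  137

No — column 5 sums to 460 but row 2 sums to 410.

Row 1: 42 + 112 + 57 + 127 + 97 = 435.
Row 2: 102 + 72 + 117 + 87 + 32 = 410.
Row 3: 62 + 132 + 77 + 47 + 142 = 460.
Row 4: 147 + 92 + 37 + 107 + 52 = 435.
Row 5: 82 + 27 + 122 + 67 + 137 = 435.
Column 1: 42 + 102 + 62 + 147 + 82 = 435.
Column 2: 112 + 72 + 132 + 92 + 27 = 435.
Column 3: 57 + 117 + 77 + 37 + 122 = 410.
Column 4: 127 + 87 + 47 + 107 + 67 = 435.
Column 5: 97 + 32 + 142 + 52 + 137 = 460.
Main diagonal: 42 + 72 + 77 + 107 + 137 = 435.
Anti-diagonal: 97 + 87 + 77 + 92 + 82 = 435.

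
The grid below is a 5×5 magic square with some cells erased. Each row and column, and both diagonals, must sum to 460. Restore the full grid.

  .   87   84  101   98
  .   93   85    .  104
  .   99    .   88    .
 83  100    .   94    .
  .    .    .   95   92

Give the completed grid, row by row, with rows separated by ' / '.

90 87 84 101 98 / 96 93 85 82 104 / 102 99 91 88 80 / 83 100 97 94 86 / 89 81 103 95 92

Row 1 must total 460; the given cells sum to 370, so (1,1) = 90.
Column 2: 87 + 93 + 99 + 100 + ? = 460, so (5,2) = 81.
Column 4 must total 460; the given cells sum to 378, so (2,4) = 82.
Using main diagonal: 90 + 93 + 94 + 92 + ? → (3,3) = 460 − 369 = 91.
The remaining cell in anti-diagonal is (5,1) = 460 − 371 = 89.
The remaining cell in row 2 is (2,1) = 460 − 364 = 96.
Row 5: 89 + 81 + 95 + 92 + ? = 460, so (5,3) = 103.
From column 1, 460 − (90 + 96 + 83 + 89) gives (3,1) = 102.
Column 3: 84 + 85 + 91 + 103 + ? = 460, so (4,3) = 97.
Row 3 must total 460; the given cells sum to 380, so (3,5) = 80.
The remaining cell in row 4 is (4,5) = 460 − 374 = 86.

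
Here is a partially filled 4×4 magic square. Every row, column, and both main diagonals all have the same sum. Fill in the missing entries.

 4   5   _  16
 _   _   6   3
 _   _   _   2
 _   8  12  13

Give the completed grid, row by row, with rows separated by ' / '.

4 5 9 16 / 15 10 6 3 / 14 11 7 2 / 1 8 12 13

Column 4 is already complete: 16 + 3 + 2 + 13 = 34, so that is the magic constant.
Row 1 must total 34; the given cells sum to 25, so (1,3) = 9.
Row 4 needs 34; the known cells sum to 33, so (4,1) = 1.
From column 3, 34 − (9 + 6 + 12) gives (3,3) = 7.
From main diagonal, 34 − (4 + 7 + 13) gives (2,2) = 10.
Anti-diagonal needs 34; the known cells sum to 23, so (3,2) = 11.
Row 2 must total 34; the given cells sum to 19, so (2,1) = 15.
The remaining cell in row 3 is (3,1) = 34 − 20 = 14.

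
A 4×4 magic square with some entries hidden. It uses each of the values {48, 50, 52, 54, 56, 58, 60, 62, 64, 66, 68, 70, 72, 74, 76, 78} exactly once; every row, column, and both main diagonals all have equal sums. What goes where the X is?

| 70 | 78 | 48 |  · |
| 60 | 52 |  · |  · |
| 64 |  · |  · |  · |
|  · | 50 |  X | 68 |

76

The 16 entries sum to 1008, so each line sums to 1008/4 = 252.
Using row 1: 70 + 78 + 48 + ? → (1,4) = 252 − 196 = 56.
Column 1: 70 + 60 + 64 + ? = 252, so (4,1) = 58.
Column 2: 78 + 52 + 50 + ? = 252, so (3,2) = 72.
Main diagonal: 70 + 52 + 68 + ? = 252, so (3,3) = 62.
Using anti-diagonal: 56 + 72 + 58 + ? → (2,3) = 252 − 186 = 66.
The remaining cell in row 2 is (2,4) = 252 − 178 = 74.
From row 3, 252 − (64 + 72 + 62) gives (3,4) = 54.
Using row 4: 58 + 50 + 68 + ? → (4,3) = 252 − 176 = 76.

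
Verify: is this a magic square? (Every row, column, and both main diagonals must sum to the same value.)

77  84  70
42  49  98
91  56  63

Row 1: 77 + 84 + 70 = 231.
Row 2: 42 + 49 + 98 = 189.
Row 3: 91 + 56 + 63 = 210.
Column 1: 77 + 42 + 91 = 210.
Column 2: 84 + 49 + 56 = 189.
Column 3: 70 + 98 + 63 = 231.
Main diagonal: 77 + 49 + 63 = 189.
Anti-diagonal: 70 + 49 + 91 = 210.

No — column 1 sums to 210 but column 3 sums to 231.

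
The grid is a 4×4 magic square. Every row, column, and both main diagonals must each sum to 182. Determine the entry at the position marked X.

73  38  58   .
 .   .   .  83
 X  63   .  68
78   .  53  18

8

Row 1 must total 182; the given cells sum to 169, so (1,4) = 13.
Row 4 must total 182; the given cells sum to 149, so (4,2) = 33.
The remaining cell in column 2 is (2,2) = 182 − 134 = 48.
Main diagonal: 73 + 48 + 18 + ? = 182, so (3,3) = 43.
Anti-diagonal must total 182; the given cells sum to 154, so (2,3) = 28.
Using row 2: 48 + 28 + 83 + ? → (2,1) = 182 − 159 = 23.
Using row 3: 63 + 43 + 68 + ? → (3,1) = 182 − 174 = 8.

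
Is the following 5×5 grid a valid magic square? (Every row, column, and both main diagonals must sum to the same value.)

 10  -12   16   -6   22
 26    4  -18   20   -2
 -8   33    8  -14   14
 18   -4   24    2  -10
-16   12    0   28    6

Row 1: 10 + (-12) + 16 + (-6) + 22 = 30.
Row 2: 26 + 4 + (-18) + 20 + (-2) = 30.
Row 3: -8 + 33 + 8 + (-14) + 14 = 33.
Row 4: 18 + (-4) + 24 + 2 + (-10) = 30.
Row 5: -16 + 12 + 0 + 28 + 6 = 30.
Column 1: 10 + 26 + (-8) + 18 + (-16) = 30.
Column 2: -12 + 4 + 33 + (-4) + 12 = 33.
Column 3: 16 + (-18) + 8 + 24 + 0 = 30.
Column 4: -6 + 20 + (-14) + 2 + 28 = 30.
Column 5: 22 + (-2) + 14 + (-10) + 6 = 30.
Main diagonal: 10 + 4 + 8 + 2 + 6 = 30.
Anti-diagonal: 22 + 20 + 8 + (-4) + (-16) = 30.

No — row 4 sums to 30 but row 3 sums to 33.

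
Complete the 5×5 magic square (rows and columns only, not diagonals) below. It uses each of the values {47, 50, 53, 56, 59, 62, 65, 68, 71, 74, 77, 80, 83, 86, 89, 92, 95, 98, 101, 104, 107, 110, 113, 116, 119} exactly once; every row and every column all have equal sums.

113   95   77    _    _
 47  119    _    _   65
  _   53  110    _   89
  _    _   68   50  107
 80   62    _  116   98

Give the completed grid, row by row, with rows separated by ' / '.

113 95 77 74 56 / 47 119 101 83 65 / 71 53 110 92 89 / 104 86 68 50 107 / 80 62 59 116 98

The 25 entries sum to 2075, so each line sums to 2075/5 = 415.
The remaining cell in row 5 is (5,3) = 415 − 356 = 59.
Using column 2: 95 + 119 + 53 + 62 + ? → (4,2) = 415 − 329 = 86.
The remaining cell in column 3 is (2,3) = 415 − 314 = 101.
Column 5 must total 415; the given cells sum to 359, so (1,5) = 56.
From row 1, 415 − (113 + 95 + 77 + 56) gives (1,4) = 74.
The remaining cell in row 2 is (2,4) = 415 − 332 = 83.
From row 4, 415 − (86 + 68 + 50 + 107) gives (4,1) = 104.
Column 1 must total 415; the given cells sum to 344, so (3,1) = 71.
Column 4 needs 415; the known cells sum to 323, so (3,4) = 92.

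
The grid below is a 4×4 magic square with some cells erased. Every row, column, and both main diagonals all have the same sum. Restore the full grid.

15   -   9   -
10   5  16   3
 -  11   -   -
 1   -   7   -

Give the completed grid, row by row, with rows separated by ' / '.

Row 2 is already complete: 10 + 5 + 16 + 3 = 34, so that is the magic constant.
The remaining cell in column 1 is (3,1) = 34 − 26 = 8.
The remaining cell in column 3 is (3,3) = 34 − 32 = 2.
Main diagonal must total 34; the given cells sum to 22, so (4,4) = 12.
Anti-diagonal must total 34; the given cells sum to 28, so (1,4) = 6.
Using row 1: 15 + 9 + 6 + ? → (1,2) = 34 − 30 = 4.
Row 3 must total 34; the given cells sum to 21, so (3,4) = 13.
Row 4 must total 34; the given cells sum to 20, so (4,2) = 14.

15 4 9 6 / 10 5 16 3 / 8 11 2 13 / 1 14 7 12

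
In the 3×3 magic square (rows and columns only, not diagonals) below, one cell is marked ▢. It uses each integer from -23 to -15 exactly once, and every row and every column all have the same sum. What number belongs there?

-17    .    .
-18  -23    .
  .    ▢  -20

-15

The entries are -23 through -15, which sum to -171, so each line sums to -171/3 = -57.
Row 2: -18 + (-23) + ? = -57, so (2,3) = -16.
The remaining cell in column 1 is (3,1) = -57 − (-35) = -22.
The remaining cell in column 3 is (1,3) = -57 − (-36) = -21.
Row 1 must total -57; the given cells sum to -38, so (1,2) = -19.
Row 3: -22 + (-20) + ? = -57, so (3,2) = -15.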